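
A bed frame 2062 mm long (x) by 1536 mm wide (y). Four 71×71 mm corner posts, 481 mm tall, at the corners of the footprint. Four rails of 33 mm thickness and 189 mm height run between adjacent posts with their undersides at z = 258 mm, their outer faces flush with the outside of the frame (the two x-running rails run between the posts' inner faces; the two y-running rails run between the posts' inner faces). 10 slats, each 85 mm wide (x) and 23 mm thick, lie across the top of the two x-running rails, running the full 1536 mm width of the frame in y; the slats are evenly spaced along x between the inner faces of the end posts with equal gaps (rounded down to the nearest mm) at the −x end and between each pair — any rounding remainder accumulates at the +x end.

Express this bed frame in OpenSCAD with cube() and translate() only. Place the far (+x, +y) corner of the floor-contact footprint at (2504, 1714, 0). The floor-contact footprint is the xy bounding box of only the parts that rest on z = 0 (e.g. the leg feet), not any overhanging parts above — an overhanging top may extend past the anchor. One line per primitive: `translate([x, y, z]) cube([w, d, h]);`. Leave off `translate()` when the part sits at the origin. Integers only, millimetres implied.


translate([442, 178, 0]) cube([71, 71, 481]);
translate([442, 1643, 0]) cube([71, 71, 481]);
translate([2433, 178, 0]) cube([71, 71, 481]);
translate([2433, 1643, 0]) cube([71, 71, 481]);
translate([513, 178, 258]) cube([1920, 33, 189]);
translate([513, 1681, 258]) cube([1920, 33, 189]);
translate([442, 249, 258]) cube([33, 1394, 189]);
translate([2471, 249, 258]) cube([33, 1394, 189]);
translate([610, 178, 447]) cube([85, 1536, 23]);
translate([792, 178, 447]) cube([85, 1536, 23]);
translate([974, 178, 447]) cube([85, 1536, 23]);
translate([1156, 178, 447]) cube([85, 1536, 23]);
translate([1338, 178, 447]) cube([85, 1536, 23]);
translate([1520, 178, 447]) cube([85, 1536, 23]);
translate([1702, 178, 447]) cube([85, 1536, 23]);
translate([1884, 178, 447]) cube([85, 1536, 23]);
translate([2066, 178, 447]) cube([85, 1536, 23]);
translate([2248, 178, 447]) cube([85, 1536, 23]);


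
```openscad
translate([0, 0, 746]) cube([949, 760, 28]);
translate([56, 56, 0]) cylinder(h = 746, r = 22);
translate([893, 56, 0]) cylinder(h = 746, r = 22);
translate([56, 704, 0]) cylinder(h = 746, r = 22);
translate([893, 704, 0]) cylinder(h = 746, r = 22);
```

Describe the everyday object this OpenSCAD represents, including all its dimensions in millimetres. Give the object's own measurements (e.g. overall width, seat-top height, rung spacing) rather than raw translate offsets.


A rectangular dining table. The top is 949×760×28 mm with its upper surface at z = 774 mm. It stands on four round legs of 44 mm diameter, each leg's bounding box inset 34 mm from the nearest pair of top edges, running from the floor to the underside of the top.


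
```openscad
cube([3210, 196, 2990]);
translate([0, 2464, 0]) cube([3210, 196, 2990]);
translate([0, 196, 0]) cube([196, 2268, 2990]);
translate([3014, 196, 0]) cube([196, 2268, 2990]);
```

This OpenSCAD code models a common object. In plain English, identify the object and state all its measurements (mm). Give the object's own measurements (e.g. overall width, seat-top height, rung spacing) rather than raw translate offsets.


The wall frame of a small rectangular building: four walls, each 2990 mm tall and 196 mm thick, enclosing a footprint 3210 mm (x) by 2660 mm (y) outside-to-outside, with no floor or roof. The front and back walls (the −y and +y sides) span the full width; the two side walls fit between them.


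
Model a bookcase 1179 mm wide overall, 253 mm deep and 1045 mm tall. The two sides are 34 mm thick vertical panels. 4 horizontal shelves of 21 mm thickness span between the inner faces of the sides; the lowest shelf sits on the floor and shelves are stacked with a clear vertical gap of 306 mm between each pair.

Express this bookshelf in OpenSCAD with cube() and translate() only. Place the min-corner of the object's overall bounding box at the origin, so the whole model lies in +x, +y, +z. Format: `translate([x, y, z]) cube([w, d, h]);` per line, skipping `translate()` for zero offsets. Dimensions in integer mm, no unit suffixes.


cube([34, 253, 1045]);
translate([1145, 0, 0]) cube([34, 253, 1045]);
translate([34, 0, 0]) cube([1111, 253, 21]);
translate([34, 0, 327]) cube([1111, 253, 21]);
translate([34, 0, 654]) cube([1111, 253, 21]);
translate([34, 0, 981]) cube([1111, 253, 21]);


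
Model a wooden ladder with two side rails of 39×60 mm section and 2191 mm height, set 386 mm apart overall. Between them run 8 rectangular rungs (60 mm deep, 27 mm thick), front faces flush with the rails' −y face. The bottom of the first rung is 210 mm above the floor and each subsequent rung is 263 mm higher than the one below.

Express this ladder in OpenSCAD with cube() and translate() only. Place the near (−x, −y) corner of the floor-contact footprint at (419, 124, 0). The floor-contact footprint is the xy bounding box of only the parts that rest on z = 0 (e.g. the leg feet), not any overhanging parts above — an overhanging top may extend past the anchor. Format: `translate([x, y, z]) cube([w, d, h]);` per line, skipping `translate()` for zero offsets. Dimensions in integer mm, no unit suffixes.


// rung span = 386 - 2*39 = 308
// rung[k] z = 210 + k*263
translate([419, 124, 0]) cube([39, 60, 2191]);
translate([766, 124, 0]) cube([39, 60, 2191]);
translate([458, 124, 210]) cube([308, 60, 27]);
translate([458, 124, 473]) cube([308, 60, 27]);
translate([458, 124, 736]) cube([308, 60, 27]);
translate([458, 124, 999]) cube([308, 60, 27]);
translate([458, 124, 1262]) cube([308, 60, 27]);
translate([458, 124, 1525]) cube([308, 60, 27]);
translate([458, 124, 1788]) cube([308, 60, 27]);
translate([458, 124, 2051]) cube([308, 60, 27]);


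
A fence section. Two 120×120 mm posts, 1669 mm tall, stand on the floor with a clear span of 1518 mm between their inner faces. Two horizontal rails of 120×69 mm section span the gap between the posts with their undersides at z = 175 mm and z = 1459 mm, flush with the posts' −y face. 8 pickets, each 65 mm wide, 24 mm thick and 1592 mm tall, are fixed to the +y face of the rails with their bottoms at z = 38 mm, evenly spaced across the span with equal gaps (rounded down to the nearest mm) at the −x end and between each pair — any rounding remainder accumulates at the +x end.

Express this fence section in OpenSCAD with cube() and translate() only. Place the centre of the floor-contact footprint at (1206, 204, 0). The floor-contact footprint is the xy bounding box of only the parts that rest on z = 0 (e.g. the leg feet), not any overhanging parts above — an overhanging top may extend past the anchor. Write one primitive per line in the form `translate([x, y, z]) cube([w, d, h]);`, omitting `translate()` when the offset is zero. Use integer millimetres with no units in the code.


translate([327, 144, 0]) cube([120, 120, 1669]);
translate([1965, 144, 0]) cube([120, 120, 1669]);
translate([447, 144, 175]) cube([1518, 120, 69]);
translate([447, 144, 1459]) cube([1518, 120, 69]);
translate([557, 264, 38]) cube([65, 24, 1592]);
translate([732, 264, 38]) cube([65, 24, 1592]);
translate([907, 264, 38]) cube([65, 24, 1592]);
translate([1082, 264, 38]) cube([65, 24, 1592]);
translate([1257, 264, 38]) cube([65, 24, 1592]);
translate([1432, 264, 38]) cube([65, 24, 1592]);
translate([1607, 264, 38]) cube([65, 24, 1592]);
translate([1782, 264, 38]) cube([65, 24, 1592]);


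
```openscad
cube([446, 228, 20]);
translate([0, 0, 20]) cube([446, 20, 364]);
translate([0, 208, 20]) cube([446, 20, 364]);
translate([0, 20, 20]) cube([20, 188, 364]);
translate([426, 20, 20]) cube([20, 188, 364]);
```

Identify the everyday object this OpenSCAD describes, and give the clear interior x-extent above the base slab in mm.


An open box. The internal width is 406 mm.

A 446×228 base slab with four walls standing on it — an open box. The base is 446 mm wide and the walls are 20 mm thick, so the internal width is 446 − 2 × 20 = 406 mm.


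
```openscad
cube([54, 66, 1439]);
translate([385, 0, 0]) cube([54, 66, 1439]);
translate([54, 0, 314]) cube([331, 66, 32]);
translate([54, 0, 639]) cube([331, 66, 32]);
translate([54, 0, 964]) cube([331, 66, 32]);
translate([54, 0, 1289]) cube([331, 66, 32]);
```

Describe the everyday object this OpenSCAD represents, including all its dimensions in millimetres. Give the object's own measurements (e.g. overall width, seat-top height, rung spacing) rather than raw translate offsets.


A straight ladder. Two 54×66 mm vertical rails, 1439 mm tall, stand 439 mm apart (outside-to-outside) with their front faces coplanar on the −y side. 4 rungs, each 66 mm deep and 32 mm tall, span between the inner faces of the rails, front faces flush with the rails. The lowest rung's underside is at z = 314 mm and rungs are spaced 325 mm apart (underside to underside).


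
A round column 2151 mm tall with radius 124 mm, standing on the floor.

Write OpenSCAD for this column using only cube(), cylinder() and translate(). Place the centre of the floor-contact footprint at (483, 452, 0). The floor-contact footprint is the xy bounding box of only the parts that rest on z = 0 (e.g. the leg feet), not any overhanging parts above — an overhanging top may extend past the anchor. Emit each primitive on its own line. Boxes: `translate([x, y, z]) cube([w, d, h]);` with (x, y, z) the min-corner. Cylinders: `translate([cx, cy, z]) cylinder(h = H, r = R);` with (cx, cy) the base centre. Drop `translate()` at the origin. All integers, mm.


translate([483, 452, 0]) cylinder(h = 2151, r = 124);


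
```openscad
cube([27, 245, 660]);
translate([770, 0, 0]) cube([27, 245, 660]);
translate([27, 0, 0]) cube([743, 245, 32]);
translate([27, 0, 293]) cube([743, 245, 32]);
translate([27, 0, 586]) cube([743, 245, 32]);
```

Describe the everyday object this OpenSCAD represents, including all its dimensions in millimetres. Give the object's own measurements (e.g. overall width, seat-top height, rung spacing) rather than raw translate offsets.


An open bookshelf. Two side panels, each 27 mm thick, 245 mm deep and 660 mm tall, stand 797 mm apart (outside-to-outside). Between them sit 3 shelves, each 32 mm thick and 245 mm deep, spanning the full gap between the sides. The bottom shelf rests on the floor (its underside at z = 0) and the clear gap between one shelf's top and the next shelf's underside is 261 mm.


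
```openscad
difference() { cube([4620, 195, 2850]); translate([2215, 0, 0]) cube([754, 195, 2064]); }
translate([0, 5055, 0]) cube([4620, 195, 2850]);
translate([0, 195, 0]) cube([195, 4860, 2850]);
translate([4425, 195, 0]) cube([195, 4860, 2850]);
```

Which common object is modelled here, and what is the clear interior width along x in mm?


A single room. The interior width is 4230 mm.

Four walls enclosing a rectangle with a door in the front wall — a room. Outside width 4620 minus two 195 mm walls gives 4230 mm.


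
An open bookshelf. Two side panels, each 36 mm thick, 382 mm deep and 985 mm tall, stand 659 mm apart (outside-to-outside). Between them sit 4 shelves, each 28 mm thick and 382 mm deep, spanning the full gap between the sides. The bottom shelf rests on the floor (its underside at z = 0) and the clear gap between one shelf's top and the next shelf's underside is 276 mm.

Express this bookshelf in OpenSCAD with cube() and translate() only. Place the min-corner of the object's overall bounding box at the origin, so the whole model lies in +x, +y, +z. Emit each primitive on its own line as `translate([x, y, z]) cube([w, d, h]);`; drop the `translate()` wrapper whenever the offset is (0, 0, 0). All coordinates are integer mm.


cube([36, 382, 985]);
translate([623, 0, 0]) cube([36, 382, 985]);
translate([36, 0, 0]) cube([587, 382, 28]);
translate([36, 0, 304]) cube([587, 382, 28]);
translate([36, 0, 608]) cube([587, 382, 28]);
translate([36, 0, 912]) cube([587, 382, 28]);


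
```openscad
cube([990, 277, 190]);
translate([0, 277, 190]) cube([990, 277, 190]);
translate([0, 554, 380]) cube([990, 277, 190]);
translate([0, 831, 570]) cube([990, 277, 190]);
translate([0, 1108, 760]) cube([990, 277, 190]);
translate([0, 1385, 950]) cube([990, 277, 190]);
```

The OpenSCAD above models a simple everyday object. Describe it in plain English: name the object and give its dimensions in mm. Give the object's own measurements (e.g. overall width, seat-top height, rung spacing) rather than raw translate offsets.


A straight staircase of 6 solid steps. Each step is 990 mm wide (x), 277 mm deep (y, the going) and 190 mm tall (the rise). The first step rests on the floor; each subsequent step sits one going further in +y and one rise higher in +z, directly behind and above the previous step with no overlap.


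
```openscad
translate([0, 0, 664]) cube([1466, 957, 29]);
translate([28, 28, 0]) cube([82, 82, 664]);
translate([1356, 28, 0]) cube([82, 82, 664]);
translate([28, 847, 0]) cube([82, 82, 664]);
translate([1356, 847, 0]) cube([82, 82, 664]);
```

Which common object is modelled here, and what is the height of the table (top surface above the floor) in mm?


A table. The table height is 693 mm.

A 1466×957×29 slab sits at z = 664 on four 82 mm square posts — a table. The top surface is at 664 + 29 = 693 mm.


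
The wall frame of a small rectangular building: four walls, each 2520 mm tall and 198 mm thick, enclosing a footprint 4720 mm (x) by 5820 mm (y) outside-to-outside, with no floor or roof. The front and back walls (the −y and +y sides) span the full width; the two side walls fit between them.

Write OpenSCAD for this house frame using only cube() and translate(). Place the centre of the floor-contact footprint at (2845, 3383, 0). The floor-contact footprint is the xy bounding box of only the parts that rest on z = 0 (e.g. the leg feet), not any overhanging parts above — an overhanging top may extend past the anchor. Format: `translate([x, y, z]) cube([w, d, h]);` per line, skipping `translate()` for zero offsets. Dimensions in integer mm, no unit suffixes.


translate([485, 473, 0]) cube([4720, 198, 2520]);
translate([485, 6095, 0]) cube([4720, 198, 2520]);
translate([485, 671, 0]) cube([198, 5424, 2520]);
translate([5007, 671, 0]) cube([198, 5424, 2520]);


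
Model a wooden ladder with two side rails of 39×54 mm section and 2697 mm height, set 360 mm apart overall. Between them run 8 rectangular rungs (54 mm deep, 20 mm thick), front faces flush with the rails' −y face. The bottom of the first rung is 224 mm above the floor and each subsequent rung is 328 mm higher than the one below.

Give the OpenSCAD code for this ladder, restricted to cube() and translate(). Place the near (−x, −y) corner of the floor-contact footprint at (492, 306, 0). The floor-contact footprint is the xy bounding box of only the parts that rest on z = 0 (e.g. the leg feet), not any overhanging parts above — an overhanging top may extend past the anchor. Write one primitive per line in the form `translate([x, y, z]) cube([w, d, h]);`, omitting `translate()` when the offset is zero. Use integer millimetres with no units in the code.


translate([492, 306, 0]) cube([39, 54, 2697]);
translate([813, 306, 0]) cube([39, 54, 2697]);
translate([531, 306, 224]) cube([282, 54, 20]);
translate([531, 306, 552]) cube([282, 54, 20]);
translate([531, 306, 880]) cube([282, 54, 20]);
translate([531, 306, 1208]) cube([282, 54, 20]);
translate([531, 306, 1536]) cube([282, 54, 20]);
translate([531, 306, 1864]) cube([282, 54, 20]);
translate([531, 306, 2192]) cube([282, 54, 20]);
translate([531, 306, 2520]) cube([282, 54, 20]);


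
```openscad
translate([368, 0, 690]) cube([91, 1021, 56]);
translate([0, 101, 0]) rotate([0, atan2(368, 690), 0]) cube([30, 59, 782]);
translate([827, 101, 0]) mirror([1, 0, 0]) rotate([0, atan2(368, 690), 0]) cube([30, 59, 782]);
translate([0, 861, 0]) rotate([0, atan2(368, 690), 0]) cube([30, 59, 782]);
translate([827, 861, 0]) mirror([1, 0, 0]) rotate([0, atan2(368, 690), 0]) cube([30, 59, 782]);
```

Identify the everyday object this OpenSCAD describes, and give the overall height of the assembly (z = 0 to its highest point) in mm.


A sawhorse. The overall height is 746 mm.

A beam across two mirrored pairs of raked legs — a sawhorse. The beam's underside is at z = 690 (matching the legs' vertical rise in atan2(368, 690)) and the beam is 56 mm tall, so its top is at 690 + 56 = 746 mm. The raked legs top out at the beam's underside, so that is the highest point.


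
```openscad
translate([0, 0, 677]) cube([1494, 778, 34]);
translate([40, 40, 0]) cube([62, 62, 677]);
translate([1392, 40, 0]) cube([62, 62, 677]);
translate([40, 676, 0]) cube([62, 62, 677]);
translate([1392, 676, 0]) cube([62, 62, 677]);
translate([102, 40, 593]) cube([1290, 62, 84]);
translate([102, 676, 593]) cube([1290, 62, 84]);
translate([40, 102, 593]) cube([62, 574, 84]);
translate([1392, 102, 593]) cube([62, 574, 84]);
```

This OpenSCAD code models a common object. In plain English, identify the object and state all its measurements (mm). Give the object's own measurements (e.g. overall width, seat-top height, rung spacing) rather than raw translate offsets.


A rectangular dining table. The top is 1494×778×34 mm with its upper surface at z = 711 mm. It stands on four 62×62 mm square legs, each inset 40 mm from the nearest pair of top edges, running from the floor to the underside of the top. Four apron rails, 62 mm thick and 84 mm tall, run between adjacent legs with their top edges flush with the underside of the top and their outer faces flush with the legs' outer faces.


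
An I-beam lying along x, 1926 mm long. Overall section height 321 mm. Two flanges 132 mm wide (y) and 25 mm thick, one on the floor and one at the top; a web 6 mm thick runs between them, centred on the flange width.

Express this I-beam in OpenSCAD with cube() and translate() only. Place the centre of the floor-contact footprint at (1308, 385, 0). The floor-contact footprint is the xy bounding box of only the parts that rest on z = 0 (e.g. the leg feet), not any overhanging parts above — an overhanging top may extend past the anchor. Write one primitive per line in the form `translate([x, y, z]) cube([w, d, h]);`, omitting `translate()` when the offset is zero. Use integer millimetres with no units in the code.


translate([345, 319, 0]) cube([1926, 132, 25]);
translate([345, 382, 25]) cube([1926, 6, 271]);
translate([345, 319, 296]) cube([1926, 132, 25]);


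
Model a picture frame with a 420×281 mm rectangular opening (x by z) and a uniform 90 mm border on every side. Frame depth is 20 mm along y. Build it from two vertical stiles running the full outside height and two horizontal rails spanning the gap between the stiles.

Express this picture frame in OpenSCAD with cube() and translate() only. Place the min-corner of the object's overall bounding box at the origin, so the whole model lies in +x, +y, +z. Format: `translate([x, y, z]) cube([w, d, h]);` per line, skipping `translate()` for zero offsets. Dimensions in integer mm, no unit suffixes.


cube([90, 20, 461]);
translate([510, 0, 0]) cube([90, 20, 461]);
translate([90, 0, 0]) cube([420, 20, 90]);
translate([90, 0, 371]) cube([420, 20, 90]);


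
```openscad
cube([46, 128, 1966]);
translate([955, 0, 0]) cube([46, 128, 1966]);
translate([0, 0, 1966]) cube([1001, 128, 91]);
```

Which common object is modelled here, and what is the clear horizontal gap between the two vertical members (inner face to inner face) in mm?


A door frame. The clear opening width is 909 mm.

Two 1966 mm tall posts with a header on top — a door frame. The left jamb is 46 mm wide at x = 0; the right jamb starts at x = 955. The clear opening is 955 − 46 = 909 mm.


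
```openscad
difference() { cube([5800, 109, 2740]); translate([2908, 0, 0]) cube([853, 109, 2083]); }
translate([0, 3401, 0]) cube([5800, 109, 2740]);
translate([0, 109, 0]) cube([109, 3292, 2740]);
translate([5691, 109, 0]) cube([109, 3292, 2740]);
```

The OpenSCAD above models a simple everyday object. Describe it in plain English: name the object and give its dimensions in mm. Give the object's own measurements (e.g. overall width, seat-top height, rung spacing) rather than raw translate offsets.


A single room: four walls, each 2740 mm tall and 109 mm thick, enclosing an outside footprint 5800×3510 mm (x × y), no floor or roof. The front and back walls (−y and +y sides) run the full x-width; the side walls fit between their inner faces. A door opening 853 mm wide and 2083 mm tall is cut through the front wall from the floor up, its −x edge 2908 mm from the wall's −x end.


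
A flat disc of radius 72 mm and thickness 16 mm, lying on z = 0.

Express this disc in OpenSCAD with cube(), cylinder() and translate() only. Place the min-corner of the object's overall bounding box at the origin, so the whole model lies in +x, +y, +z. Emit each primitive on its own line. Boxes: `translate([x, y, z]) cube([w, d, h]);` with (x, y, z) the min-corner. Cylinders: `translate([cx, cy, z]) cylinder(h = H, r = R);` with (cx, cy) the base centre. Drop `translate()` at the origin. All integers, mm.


translate([72, 72, 0]) cylinder(h = 16, r = 72);


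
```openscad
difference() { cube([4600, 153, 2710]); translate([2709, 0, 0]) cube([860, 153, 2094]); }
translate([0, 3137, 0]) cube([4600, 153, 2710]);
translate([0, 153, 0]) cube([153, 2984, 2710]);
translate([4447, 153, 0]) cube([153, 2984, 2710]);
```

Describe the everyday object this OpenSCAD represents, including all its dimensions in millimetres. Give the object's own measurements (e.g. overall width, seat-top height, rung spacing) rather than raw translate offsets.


A single room: four walls, each 2710 mm tall and 153 mm thick, enclosing an outside footprint 4600×3290 mm (x × y), no floor or roof. The front and back walls (−y and +y sides) run the full x-width; the side walls fit between their inner faces. A door opening 860 mm wide and 2094 mm tall is cut through the front wall from the floor up, its −x edge 2709 mm from the wall's −x end.


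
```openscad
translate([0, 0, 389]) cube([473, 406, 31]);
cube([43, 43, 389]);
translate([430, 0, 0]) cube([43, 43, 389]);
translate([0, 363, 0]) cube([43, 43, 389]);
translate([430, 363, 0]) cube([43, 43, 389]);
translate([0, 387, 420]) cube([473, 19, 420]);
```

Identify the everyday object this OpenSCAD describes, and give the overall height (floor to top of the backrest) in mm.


A chair. The overall height is 840 mm.

A slab on four corner posts with a tall panel at the back — a chair. The seat slab sits at z = 389 with thickness 31, and the 420 mm backrest starts at the seat top, so the overall height is 389 + 31 + 420 = 840 mm.


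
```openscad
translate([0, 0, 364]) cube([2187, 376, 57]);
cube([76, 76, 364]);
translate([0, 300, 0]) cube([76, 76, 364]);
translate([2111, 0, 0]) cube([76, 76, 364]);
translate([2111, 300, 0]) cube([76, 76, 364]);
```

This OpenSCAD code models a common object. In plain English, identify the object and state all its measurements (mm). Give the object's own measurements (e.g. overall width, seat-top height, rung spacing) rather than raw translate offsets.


A bench: a 2187×376 mm seat slab, 57 mm thick, top at z = 421 mm, on four 76×76 mm square legs flush with the seat corners and standing on z = 0.


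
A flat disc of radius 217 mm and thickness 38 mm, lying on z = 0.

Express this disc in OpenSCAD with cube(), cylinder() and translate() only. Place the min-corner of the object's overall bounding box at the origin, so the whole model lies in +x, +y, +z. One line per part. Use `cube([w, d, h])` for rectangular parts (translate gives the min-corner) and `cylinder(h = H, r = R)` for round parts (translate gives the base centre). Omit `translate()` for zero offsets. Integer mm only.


translate([217, 217, 0]) cylinder(h = 38, r = 217);


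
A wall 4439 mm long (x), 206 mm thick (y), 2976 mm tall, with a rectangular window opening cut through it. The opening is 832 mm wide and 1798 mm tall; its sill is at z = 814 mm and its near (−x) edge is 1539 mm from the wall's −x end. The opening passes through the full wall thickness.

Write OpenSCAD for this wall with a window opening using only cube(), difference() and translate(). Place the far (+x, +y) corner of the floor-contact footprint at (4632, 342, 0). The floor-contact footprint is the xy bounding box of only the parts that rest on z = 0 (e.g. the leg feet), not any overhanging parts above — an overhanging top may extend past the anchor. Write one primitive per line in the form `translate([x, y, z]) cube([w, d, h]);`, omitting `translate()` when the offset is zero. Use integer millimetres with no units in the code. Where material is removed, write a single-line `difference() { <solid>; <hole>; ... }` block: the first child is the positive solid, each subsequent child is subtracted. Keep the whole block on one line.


difference() { translate([193, 136, 0]) cube([4439, 206, 2976]); translate([1732, 136, 814]) cube([832, 206, 1798]); }


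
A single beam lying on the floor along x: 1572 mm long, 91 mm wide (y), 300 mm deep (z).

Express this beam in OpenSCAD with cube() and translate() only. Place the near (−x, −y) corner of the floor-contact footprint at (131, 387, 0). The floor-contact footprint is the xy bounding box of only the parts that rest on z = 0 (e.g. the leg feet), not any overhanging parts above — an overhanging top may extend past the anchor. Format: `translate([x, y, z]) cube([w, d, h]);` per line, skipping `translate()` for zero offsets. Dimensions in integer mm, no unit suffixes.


translate([131, 387, 0]) cube([1572, 91, 300]);


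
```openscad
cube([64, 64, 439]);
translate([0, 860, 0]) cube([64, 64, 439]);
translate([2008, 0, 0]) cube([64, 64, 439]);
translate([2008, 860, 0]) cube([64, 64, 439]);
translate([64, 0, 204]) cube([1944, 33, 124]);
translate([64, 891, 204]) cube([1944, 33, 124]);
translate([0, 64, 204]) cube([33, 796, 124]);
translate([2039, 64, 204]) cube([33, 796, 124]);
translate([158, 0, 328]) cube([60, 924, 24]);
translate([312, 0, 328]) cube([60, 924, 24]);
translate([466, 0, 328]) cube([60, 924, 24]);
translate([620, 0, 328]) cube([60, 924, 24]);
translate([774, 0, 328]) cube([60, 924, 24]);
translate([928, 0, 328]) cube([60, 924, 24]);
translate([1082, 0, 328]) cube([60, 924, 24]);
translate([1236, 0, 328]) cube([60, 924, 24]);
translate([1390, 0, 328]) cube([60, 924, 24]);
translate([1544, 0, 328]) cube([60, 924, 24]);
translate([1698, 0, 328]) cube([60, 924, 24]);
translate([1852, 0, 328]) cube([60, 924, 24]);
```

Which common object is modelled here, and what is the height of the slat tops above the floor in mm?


A bed frame. The slat-top height is 352 mm.

Four posts, four rails, and a row of slats — a bed frame. Slats sit on the rails at z = 204 + 124 = 328; with slat thickness 24, the top is 352 mm.


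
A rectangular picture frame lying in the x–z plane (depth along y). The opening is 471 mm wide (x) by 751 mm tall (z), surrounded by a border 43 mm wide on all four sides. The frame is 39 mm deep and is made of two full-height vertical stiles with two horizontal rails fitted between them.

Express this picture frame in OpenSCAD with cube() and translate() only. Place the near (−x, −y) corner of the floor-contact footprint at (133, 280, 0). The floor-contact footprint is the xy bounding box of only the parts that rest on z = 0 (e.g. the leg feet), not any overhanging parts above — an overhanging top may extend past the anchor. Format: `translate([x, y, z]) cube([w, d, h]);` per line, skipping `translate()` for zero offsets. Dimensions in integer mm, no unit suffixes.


translate([133, 280, 0]) cube([43, 39, 837]);
translate([647, 280, 0]) cube([43, 39, 837]);
translate([176, 280, 0]) cube([471, 39, 43]);
translate([176, 280, 794]) cube([471, 39, 43]);


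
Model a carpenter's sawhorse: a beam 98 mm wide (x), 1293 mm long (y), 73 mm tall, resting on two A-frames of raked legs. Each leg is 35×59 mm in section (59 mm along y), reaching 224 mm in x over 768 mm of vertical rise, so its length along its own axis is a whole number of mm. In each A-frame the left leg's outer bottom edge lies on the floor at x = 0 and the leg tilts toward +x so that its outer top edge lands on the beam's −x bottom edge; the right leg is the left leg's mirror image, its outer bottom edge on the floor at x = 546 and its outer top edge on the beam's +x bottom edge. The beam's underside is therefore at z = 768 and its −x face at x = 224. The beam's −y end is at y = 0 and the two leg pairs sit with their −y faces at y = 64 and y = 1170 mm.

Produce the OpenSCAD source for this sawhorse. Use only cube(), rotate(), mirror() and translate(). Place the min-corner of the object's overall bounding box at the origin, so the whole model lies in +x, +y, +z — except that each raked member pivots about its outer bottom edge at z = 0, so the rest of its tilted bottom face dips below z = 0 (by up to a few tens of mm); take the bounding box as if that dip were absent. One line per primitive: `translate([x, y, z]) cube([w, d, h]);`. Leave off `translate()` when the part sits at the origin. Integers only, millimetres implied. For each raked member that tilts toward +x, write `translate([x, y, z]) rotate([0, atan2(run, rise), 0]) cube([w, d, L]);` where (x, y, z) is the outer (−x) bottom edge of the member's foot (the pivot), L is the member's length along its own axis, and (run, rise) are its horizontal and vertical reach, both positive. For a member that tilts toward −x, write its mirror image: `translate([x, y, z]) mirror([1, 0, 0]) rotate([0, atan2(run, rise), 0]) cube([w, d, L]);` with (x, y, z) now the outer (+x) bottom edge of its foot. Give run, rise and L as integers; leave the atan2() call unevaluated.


// leg length = √(224² + 768²) = 800
// right-leg outer foot x = 2·224 + 98 = 546
// beam min-corner = (224, 0, 768)
translate([224, 0, 768]) cube([98, 1293, 73]);
translate([0, 64, 0]) rotate([0, atan2(224, 768), 0]) cube([35, 59, 800]);
translate([546, 64, 0]) mirror([1, 0, 0]) rotate([0, atan2(224, 768), 0]) cube([35, 59, 800]);
translate([0, 1170, 0]) rotate([0, atan2(224, 768), 0]) cube([35, 59, 800]);
translate([546, 1170, 0]) mirror([1, 0, 0]) rotate([0, atan2(224, 768), 0]) cube([35, 59, 800]);


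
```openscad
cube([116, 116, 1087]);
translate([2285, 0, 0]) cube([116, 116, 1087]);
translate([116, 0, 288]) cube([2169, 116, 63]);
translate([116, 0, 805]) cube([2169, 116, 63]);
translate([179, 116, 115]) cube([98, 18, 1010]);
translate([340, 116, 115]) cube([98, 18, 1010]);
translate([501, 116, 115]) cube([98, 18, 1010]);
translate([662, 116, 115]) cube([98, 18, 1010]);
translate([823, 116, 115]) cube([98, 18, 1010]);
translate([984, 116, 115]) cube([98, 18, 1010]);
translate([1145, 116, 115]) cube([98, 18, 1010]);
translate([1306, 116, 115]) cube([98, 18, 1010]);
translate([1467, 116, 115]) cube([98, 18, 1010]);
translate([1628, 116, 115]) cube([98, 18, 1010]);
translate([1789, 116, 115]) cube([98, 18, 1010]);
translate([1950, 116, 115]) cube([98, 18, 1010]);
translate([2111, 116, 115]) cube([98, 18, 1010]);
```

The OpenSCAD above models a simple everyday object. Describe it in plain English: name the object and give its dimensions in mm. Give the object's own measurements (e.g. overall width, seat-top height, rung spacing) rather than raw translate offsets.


A fence section. Two 116×116 mm posts, 1087 mm tall, stand on the floor with a clear span of 2169 mm between their inner faces. Two horizontal rails of 116×63 mm section span the gap between the posts with their undersides at z = 288 mm and z = 805 mm, flush with the posts' −y face. 13 pickets, each 98 mm wide, 18 mm thick and 1010 mm tall, are fixed to the +y face of the rails with their bottoms at z = 115 mm, spaced across the span with a 63 mm gap after the −x post and between neighbouring pickets, with 76 mm left before the +x post.


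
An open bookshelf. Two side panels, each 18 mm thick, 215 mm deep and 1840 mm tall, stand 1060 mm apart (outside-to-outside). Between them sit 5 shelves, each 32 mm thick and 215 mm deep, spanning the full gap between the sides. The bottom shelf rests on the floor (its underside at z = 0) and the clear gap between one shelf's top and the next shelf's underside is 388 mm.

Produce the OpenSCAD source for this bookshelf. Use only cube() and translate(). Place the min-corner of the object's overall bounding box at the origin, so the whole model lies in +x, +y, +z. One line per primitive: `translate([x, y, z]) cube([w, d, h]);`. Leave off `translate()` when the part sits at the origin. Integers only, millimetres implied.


cube([18, 215, 1840]);
translate([1042, 0, 0]) cube([18, 215, 1840]);
translate([18, 0, 0]) cube([1024, 215, 32]);
translate([18, 0, 420]) cube([1024, 215, 32]);
translate([18, 0, 840]) cube([1024, 215, 32]);
translate([18, 0, 1260]) cube([1024, 215, 32]);
translate([18, 0, 1680]) cube([1024, 215, 32]);


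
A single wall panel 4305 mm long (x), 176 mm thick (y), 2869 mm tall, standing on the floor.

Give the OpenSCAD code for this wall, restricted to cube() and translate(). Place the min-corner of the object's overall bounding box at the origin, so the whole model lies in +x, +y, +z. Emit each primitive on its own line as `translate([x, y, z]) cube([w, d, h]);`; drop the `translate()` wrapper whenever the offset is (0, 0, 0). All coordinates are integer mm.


cube([4305, 176, 2869]);


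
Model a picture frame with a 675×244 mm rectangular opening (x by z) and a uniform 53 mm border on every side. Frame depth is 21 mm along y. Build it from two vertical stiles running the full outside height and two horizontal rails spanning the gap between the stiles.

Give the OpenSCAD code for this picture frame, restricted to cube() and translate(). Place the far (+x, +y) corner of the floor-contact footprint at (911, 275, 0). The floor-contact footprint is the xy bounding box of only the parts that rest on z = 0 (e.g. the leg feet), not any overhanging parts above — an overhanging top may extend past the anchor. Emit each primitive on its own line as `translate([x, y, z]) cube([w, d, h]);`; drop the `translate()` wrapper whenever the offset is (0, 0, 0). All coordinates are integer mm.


translate([130, 254, 0]) cube([53, 21, 350]);
translate([858, 254, 0]) cube([53, 21, 350]);
translate([183, 254, 0]) cube([675, 21, 53]);
translate([183, 254, 297]) cube([675, 21, 53]);


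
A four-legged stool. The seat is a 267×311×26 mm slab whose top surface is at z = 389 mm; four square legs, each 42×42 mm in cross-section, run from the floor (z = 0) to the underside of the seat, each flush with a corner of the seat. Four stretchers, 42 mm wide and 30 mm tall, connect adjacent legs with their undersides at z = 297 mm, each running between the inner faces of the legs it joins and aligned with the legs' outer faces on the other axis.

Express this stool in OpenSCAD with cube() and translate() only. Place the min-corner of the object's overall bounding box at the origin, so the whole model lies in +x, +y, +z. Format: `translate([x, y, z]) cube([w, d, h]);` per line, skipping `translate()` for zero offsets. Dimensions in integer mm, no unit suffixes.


// leg_h = 389 - 26 = 363
// stretcher span = 267 - 2*42 = 183
translate([0, 0, 363]) cube([267, 311, 26]);
cube([42, 42, 363]);
translate([225, 0, 0]) cube([42, 42, 363]);
translate([0, 269, 0]) cube([42, 42, 363]);
translate([225, 269, 0]) cube([42, 42, 363]);
translate([42, 0, 297]) cube([183, 42, 30]);
translate([42, 269, 297]) cube([183, 42, 30]);
translate([0, 42, 297]) cube([42, 227, 30]);
translate([225, 42, 297]) cube([42, 227, 30]);


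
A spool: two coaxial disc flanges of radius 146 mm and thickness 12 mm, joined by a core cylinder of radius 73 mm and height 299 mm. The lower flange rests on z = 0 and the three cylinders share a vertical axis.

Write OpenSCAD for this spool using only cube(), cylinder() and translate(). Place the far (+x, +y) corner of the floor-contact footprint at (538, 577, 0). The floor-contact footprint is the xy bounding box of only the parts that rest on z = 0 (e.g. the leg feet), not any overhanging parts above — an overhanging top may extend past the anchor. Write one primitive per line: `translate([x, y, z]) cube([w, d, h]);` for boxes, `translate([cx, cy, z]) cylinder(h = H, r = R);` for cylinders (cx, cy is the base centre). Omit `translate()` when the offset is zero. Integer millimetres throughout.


translate([392, 431, 0]) cylinder(h = 12, r = 146);
translate([392, 431, 12]) cylinder(h = 299, r = 73);
translate([392, 431, 311]) cylinder(h = 12, r = 146);


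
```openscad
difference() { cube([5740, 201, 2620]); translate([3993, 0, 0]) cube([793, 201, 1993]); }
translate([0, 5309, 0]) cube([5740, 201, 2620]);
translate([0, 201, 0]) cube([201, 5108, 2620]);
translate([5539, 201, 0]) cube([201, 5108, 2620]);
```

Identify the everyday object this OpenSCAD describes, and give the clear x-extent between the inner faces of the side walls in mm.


A single room. The interior width is 5338 mm.

Four walls enclosing a rectangle with a door in the front wall — a room. Outside width 5740 minus two 201 mm walls gives 5338 mm.


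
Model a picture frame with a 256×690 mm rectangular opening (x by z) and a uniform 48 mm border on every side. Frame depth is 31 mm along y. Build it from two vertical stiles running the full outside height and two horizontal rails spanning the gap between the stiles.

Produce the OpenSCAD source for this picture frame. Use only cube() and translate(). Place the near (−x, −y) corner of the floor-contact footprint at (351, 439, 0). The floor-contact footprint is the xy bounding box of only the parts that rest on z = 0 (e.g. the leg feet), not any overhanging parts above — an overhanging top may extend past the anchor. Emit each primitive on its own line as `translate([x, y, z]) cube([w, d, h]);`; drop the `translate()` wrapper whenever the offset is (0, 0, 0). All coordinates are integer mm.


translate([351, 439, 0]) cube([48, 31, 786]);
translate([655, 439, 0]) cube([48, 31, 786]);
translate([399, 439, 0]) cube([256, 31, 48]);
translate([399, 439, 738]) cube([256, 31, 48]);


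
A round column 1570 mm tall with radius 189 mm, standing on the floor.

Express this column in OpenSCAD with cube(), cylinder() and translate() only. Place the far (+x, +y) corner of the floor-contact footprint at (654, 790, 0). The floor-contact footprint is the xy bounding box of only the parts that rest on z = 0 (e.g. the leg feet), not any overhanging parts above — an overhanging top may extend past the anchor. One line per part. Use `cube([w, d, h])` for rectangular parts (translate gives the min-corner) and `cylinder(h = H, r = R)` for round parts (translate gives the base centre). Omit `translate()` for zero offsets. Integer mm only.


translate([465, 601, 0]) cylinder(h = 1570, r = 189);


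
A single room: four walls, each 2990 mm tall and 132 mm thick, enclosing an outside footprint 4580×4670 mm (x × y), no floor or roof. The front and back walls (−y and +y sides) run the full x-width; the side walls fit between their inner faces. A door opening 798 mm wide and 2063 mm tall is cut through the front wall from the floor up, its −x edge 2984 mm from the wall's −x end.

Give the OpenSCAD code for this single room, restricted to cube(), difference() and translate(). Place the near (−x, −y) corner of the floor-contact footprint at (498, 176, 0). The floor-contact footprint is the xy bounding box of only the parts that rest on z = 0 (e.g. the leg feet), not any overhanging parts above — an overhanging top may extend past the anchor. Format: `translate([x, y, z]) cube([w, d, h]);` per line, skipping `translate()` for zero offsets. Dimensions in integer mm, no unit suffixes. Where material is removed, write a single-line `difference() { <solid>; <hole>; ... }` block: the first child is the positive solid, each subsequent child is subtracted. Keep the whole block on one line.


difference() { translate([498, 176, 0]) cube([4580, 132, 2990]); translate([3482, 176, 0]) cube([798, 132, 2063]); }
translate([498, 4714, 0]) cube([4580, 132, 2990]);
translate([498, 308, 0]) cube([132, 4406, 2990]);
translate([4946, 308, 0]) cube([132, 4406, 2990]);
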